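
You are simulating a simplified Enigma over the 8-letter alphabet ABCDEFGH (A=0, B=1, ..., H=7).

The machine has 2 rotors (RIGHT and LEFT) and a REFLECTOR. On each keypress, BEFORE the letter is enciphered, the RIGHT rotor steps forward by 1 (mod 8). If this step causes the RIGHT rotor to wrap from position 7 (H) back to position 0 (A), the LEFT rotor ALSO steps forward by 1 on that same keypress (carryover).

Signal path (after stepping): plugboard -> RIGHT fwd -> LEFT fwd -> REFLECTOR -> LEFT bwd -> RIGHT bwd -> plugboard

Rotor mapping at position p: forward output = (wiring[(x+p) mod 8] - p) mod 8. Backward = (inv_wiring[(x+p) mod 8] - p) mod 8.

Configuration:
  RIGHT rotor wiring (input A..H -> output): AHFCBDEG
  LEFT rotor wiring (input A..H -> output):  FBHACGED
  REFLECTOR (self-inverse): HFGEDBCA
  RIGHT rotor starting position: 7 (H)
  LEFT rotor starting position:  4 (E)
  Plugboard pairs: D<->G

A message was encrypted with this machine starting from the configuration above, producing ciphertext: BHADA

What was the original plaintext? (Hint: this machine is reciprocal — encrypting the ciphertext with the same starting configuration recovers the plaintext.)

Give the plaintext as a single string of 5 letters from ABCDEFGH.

Char 1 ('B'): step: R->0, L->5 (L advanced); B->plug->B->R->H->L->F->refl->B->L'->A->R'->A->plug->A
Char 2 ('H'): step: R->1, L=5; H->plug->H->R->H->L->F->refl->B->L'->A->R'->D->plug->G
Char 3 ('A'): step: R->2, L=5; A->plug->A->R->D->L->A->refl->H->L'->B->R'->D->plug->G
Char 4 ('D'): step: R->3, L=5; D->plug->G->R->E->L->E->refl->D->L'->G->R'->B->plug->B
Char 5 ('A'): step: R->4, L=5; A->plug->A->R->F->L->C->refl->G->L'->C->R'->D->plug->G

Answer: AGGBG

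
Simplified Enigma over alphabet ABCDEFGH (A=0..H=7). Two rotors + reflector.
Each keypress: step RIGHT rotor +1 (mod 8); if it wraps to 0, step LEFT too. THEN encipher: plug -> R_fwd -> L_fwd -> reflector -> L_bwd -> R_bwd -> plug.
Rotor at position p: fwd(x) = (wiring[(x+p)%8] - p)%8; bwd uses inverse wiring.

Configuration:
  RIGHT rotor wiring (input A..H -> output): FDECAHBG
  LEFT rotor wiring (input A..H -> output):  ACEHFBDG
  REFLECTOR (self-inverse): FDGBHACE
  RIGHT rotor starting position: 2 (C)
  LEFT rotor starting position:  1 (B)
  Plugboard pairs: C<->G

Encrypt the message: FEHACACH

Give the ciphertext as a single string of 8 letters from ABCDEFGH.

Char 1 ('F'): step: R->3, L=1; F->plug->F->R->C->L->G->refl->C->L'->F->R'->B->plug->B
Char 2 ('E'): step: R->4, L=1; E->plug->E->R->B->L->D->refl->B->L'->A->R'->G->plug->C
Char 3 ('H'): step: R->5, L=1; H->plug->H->R->D->L->E->refl->H->L'->H->R'->F->plug->F
Char 4 ('A'): step: R->6, L=1; A->plug->A->R->D->L->E->refl->H->L'->H->R'->C->plug->G
Char 5 ('C'): step: R->7, L=1; C->plug->G->R->A->L->B->refl->D->L'->B->R'->F->plug->F
Char 6 ('A'): step: R->0, L->2 (L advanced); A->plug->A->R->F->L->E->refl->H->L'->D->R'->B->plug->B
Char 7 ('C'): step: R->1, L=2; C->plug->G->R->F->L->E->refl->H->L'->D->R'->B->plug->B
Char 8 ('H'): step: R->2, L=2; H->plug->H->R->B->L->F->refl->A->L'->H->R'->E->plug->E

Answer: BCFGFBBE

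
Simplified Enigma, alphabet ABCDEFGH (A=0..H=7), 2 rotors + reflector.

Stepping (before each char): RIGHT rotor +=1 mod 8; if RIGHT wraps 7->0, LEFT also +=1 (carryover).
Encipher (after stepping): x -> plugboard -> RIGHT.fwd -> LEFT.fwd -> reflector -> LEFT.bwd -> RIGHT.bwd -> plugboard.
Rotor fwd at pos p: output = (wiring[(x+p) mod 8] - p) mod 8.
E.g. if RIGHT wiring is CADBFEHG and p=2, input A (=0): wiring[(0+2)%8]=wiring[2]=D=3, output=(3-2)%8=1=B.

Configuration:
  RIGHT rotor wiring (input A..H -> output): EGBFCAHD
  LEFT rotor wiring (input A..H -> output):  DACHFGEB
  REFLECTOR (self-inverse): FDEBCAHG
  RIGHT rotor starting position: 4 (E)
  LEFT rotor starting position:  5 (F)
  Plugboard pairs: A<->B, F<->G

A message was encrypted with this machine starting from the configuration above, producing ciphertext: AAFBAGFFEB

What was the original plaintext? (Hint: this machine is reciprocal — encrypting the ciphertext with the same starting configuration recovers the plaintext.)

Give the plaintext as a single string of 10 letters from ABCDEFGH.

Answer: CGGHGEDHHA

Derivation:
Char 1 ('A'): step: R->5, L=5; A->plug->B->R->C->L->E->refl->C->L'->G->R'->C->plug->C
Char 2 ('A'): step: R->6, L=5; A->plug->B->R->F->L->F->refl->A->L'->H->R'->F->plug->G
Char 3 ('F'): step: R->7, L=5; F->plug->G->R->B->L->H->refl->G->L'->D->R'->F->plug->G
Char 4 ('B'): step: R->0, L->6 (L advanced); B->plug->A->R->E->L->E->refl->C->L'->D->R'->H->plug->H
Char 5 ('A'): step: R->1, L=6; A->plug->B->R->A->L->G->refl->H->L'->G->R'->F->plug->G
Char 6 ('G'): step: R->2, L=6; G->plug->F->R->B->L->D->refl->B->L'->F->R'->E->plug->E
Char 7 ('F'): step: R->3, L=6; F->plug->G->R->D->L->C->refl->E->L'->E->R'->D->plug->D
Char 8 ('F'): step: R->4, L=6; F->plug->G->R->F->L->B->refl->D->L'->B->R'->H->plug->H
Char 9 ('E'): step: R->5, L=6; E->plug->E->R->B->L->D->refl->B->L'->F->R'->H->plug->H
Char 10 ('B'): step: R->6, L=6; B->plug->A->R->B->L->D->refl->B->L'->F->R'->B->plug->A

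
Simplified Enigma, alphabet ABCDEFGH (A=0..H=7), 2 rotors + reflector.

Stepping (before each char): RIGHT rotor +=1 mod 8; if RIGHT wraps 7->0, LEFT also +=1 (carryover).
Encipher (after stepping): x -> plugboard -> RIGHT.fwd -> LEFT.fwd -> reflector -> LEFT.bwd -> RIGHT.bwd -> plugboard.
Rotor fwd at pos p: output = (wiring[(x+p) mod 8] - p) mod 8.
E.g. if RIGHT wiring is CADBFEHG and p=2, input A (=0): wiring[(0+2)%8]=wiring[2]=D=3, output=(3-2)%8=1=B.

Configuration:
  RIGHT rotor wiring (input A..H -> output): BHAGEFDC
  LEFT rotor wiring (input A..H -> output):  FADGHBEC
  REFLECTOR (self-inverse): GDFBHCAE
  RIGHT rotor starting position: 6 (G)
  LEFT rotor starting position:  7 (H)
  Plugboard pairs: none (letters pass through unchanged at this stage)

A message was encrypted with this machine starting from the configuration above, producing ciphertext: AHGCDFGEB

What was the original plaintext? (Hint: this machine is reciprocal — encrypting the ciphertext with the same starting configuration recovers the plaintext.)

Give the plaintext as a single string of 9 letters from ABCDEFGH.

Answer: HFDHEBFAF

Derivation:
Char 1 ('A'): step: R->7, L=7; A->plug->A->R->D->L->E->refl->H->L'->E->R'->H->plug->H
Char 2 ('H'): step: R->0, L->0 (L advanced); H->plug->H->R->C->L->D->refl->B->L'->F->R'->F->plug->F
Char 3 ('G'): step: R->1, L=0; G->plug->G->R->B->L->A->refl->G->L'->D->R'->D->plug->D
Char 4 ('C'): step: R->2, L=0; C->plug->C->R->C->L->D->refl->B->L'->F->R'->H->plug->H
Char 5 ('D'): step: R->3, L=0; D->plug->D->R->A->L->F->refl->C->L'->H->R'->E->plug->E
Char 6 ('F'): step: R->4, L=0; F->plug->F->R->D->L->G->refl->A->L'->B->R'->B->plug->B
Char 7 ('G'): step: R->5, L=0; G->plug->G->R->B->L->A->refl->G->L'->D->R'->F->plug->F
Char 8 ('E'): step: R->6, L=0; E->plug->E->R->C->L->D->refl->B->L'->F->R'->A->plug->A
Char 9 ('B'): step: R->7, L=0; B->plug->B->R->C->L->D->refl->B->L'->F->R'->F->plug->F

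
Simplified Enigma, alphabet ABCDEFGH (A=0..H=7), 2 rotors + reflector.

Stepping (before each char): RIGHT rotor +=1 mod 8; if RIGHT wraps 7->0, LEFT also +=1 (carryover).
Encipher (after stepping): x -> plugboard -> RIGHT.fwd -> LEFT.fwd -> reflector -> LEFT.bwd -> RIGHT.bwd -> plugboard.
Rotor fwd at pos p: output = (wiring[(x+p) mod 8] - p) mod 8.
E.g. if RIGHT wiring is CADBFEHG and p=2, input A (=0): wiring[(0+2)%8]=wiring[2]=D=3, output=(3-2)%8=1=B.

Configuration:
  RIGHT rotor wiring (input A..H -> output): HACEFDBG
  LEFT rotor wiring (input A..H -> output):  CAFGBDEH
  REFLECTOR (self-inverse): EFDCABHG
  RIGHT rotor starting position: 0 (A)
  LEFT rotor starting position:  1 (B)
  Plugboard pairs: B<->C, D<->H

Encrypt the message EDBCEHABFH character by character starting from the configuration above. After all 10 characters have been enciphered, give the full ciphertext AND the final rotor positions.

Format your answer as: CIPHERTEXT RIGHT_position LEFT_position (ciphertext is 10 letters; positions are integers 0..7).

Char 1 ('E'): step: R->1, L=1; E->plug->E->R->C->L->F->refl->B->L'->H->R'->A->plug->A
Char 2 ('D'): step: R->2, L=1; D->plug->H->R->G->L->G->refl->H->L'->A->R'->A->plug->A
Char 3 ('B'): step: R->3, L=1; B->plug->C->R->A->L->H->refl->G->L'->G->R'->D->plug->H
Char 4 ('C'): step: R->4, L=1; C->plug->B->R->H->L->B->refl->F->L'->C->R'->D->plug->H
Char 5 ('E'): step: R->5, L=1; E->plug->E->R->D->L->A->refl->E->L'->B->R'->C->plug->B
Char 6 ('H'): step: R->6, L=1; H->plug->D->R->C->L->F->refl->B->L'->H->R'->G->plug->G
Char 7 ('A'): step: R->7, L=1; A->plug->A->R->H->L->B->refl->F->L'->C->R'->H->plug->D
Char 8 ('B'): step: R->0, L->2 (L advanced); B->plug->C->R->C->L->H->refl->G->L'->H->R'->A->plug->A
Char 9 ('F'): step: R->1, L=2; F->plug->F->R->A->L->D->refl->C->L'->E->R'->D->plug->H
Char 10 ('H'): step: R->2, L=2; H->plug->D->R->B->L->E->refl->A->L'->G->R'->H->plug->D
Final: ciphertext=AAHHBGDAHD, RIGHT=2, LEFT=2

Answer: AAHHBGDAHD 2 2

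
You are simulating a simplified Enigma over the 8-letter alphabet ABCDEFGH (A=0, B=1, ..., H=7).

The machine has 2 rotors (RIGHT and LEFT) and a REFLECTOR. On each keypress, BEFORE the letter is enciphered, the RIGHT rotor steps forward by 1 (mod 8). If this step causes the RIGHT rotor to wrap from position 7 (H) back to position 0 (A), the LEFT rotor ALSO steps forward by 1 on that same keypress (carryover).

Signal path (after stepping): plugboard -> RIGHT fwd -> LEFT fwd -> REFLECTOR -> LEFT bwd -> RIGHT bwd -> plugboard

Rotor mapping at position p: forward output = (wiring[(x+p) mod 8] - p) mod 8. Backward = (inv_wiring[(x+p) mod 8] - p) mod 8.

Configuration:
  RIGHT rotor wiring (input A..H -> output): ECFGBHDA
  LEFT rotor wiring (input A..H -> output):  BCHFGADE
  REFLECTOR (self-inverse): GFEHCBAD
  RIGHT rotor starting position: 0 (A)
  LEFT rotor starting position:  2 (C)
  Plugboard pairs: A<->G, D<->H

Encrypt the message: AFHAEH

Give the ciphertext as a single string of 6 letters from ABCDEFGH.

Answer: DECFGF

Derivation:
Char 1 ('A'): step: R->1, L=2; A->plug->G->R->H->L->A->refl->G->L'->D->R'->H->plug->D
Char 2 ('F'): step: R->2, L=2; F->plug->F->R->G->L->H->refl->D->L'->B->R'->E->plug->E
Char 3 ('H'): step: R->3, L=2; H->plug->D->R->A->L->F->refl->B->L'->E->R'->C->plug->C
Char 4 ('A'): step: R->4, L=2; A->plug->G->R->B->L->D->refl->H->L'->G->R'->F->plug->F
Char 5 ('E'): step: R->5, L=2; E->plug->E->R->F->L->C->refl->E->L'->C->R'->A->plug->G
Char 6 ('H'): step: R->6, L=2; H->plug->D->R->E->L->B->refl->F->L'->A->R'->F->plug->F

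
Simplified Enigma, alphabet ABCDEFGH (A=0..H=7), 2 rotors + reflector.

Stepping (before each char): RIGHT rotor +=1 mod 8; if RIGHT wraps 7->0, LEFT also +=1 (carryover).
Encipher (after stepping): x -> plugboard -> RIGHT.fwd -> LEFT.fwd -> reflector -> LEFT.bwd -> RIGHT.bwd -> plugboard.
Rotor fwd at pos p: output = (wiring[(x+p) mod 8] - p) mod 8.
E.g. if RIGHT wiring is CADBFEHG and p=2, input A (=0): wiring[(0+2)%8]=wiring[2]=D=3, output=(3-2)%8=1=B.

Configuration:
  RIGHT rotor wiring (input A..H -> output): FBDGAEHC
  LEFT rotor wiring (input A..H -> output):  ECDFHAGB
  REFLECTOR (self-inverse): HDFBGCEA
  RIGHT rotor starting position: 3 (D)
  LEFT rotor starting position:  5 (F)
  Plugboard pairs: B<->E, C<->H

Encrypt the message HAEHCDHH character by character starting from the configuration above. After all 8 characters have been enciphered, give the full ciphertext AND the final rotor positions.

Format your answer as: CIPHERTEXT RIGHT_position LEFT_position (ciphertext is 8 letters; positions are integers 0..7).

Answer: DBHGHCAG 3 6

Derivation:
Char 1 ('H'): step: R->4, L=5; H->plug->C->R->D->L->H->refl->A->L'->G->R'->D->plug->D
Char 2 ('A'): step: R->5, L=5; A->plug->A->R->H->L->C->refl->F->L'->E->R'->E->plug->B
Char 3 ('E'): step: R->6, L=5; E->plug->B->R->E->L->F->refl->C->L'->H->R'->C->plug->H
Char 4 ('H'): step: R->7, L=5; H->plug->C->R->C->L->E->refl->G->L'->F->R'->G->plug->G
Char 5 ('C'): step: R->0, L->6 (L advanced); C->plug->H->R->C->L->G->refl->E->L'->D->R'->C->plug->H
Char 6 ('D'): step: R->1, L=6; D->plug->D->R->H->L->C->refl->F->L'->E->R'->H->plug->C
Char 7 ('H'): step: R->2, L=6; H->plug->C->R->G->L->B->refl->D->L'->B->R'->A->plug->A
Char 8 ('H'): step: R->3, L=6; H->plug->C->R->B->L->D->refl->B->L'->G->R'->G->plug->G
Final: ciphertext=DBHGHCAG, RIGHT=3, LEFT=6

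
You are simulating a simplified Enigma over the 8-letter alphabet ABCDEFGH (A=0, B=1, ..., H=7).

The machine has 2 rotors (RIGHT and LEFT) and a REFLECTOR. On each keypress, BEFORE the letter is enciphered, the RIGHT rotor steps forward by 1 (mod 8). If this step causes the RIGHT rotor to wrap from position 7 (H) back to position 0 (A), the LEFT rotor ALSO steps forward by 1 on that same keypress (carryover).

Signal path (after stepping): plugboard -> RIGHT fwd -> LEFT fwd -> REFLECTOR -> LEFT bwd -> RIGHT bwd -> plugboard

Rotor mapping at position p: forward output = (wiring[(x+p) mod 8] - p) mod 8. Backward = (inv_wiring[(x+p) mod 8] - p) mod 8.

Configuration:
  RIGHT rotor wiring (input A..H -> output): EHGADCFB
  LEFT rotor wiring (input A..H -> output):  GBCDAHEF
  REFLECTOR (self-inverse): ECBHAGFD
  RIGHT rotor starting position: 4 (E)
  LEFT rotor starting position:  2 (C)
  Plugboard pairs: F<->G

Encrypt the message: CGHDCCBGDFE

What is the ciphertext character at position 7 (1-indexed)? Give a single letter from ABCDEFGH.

Char 1 ('C'): step: R->5, L=2; C->plug->C->R->E->L->C->refl->B->L'->B->R'->F->plug->G
Char 2 ('G'): step: R->6, L=2; G->plug->F->R->C->L->G->refl->F->L'->D->R'->B->plug->B
Char 3 ('H'): step: R->7, L=2; H->plug->H->R->G->L->E->refl->A->L'->A->R'->C->plug->C
Char 4 ('D'): step: R->0, L->3 (L advanced); D->plug->D->R->A->L->A->refl->E->L'->C->R'->F->plug->G
Char 5 ('C'): step: R->1, L=3; C->plug->C->R->H->L->H->refl->D->L'->F->R'->B->plug->B
Char 6 ('C'): step: R->2, L=3; C->plug->C->R->B->L->F->refl->G->L'->G->R'->B->plug->B
Char 7 ('B'): step: R->3, L=3; B->plug->B->R->A->L->A->refl->E->L'->C->R'->D->plug->D

D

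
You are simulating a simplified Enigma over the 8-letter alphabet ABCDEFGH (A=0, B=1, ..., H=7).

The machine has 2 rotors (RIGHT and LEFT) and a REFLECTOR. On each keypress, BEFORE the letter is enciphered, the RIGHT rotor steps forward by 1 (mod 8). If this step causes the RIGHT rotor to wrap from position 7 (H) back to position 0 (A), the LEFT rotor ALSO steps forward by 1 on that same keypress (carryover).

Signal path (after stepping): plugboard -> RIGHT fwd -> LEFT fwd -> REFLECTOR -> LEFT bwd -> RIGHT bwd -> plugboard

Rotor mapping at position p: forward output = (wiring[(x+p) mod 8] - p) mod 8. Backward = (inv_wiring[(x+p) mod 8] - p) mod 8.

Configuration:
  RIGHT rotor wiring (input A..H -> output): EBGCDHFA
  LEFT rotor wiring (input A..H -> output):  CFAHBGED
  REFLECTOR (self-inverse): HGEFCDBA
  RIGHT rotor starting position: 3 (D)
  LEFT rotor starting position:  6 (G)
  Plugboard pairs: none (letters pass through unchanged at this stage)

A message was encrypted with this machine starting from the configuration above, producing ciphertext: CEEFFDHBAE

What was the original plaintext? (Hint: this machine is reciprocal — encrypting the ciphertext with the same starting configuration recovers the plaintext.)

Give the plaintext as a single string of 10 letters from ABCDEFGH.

Char 1 ('C'): step: R->4, L=6; C->plug->C->R->B->L->F->refl->D->L'->G->R'->H->plug->H
Char 2 ('E'): step: R->5, L=6; E->plug->E->R->E->L->C->refl->E->L'->C->R'->A->plug->A
Char 3 ('E'): step: R->6, L=6; E->plug->E->R->A->L->G->refl->B->L'->F->R'->G->plug->G
Char 4 ('F'): step: R->7, L=6; F->plug->F->R->E->L->C->refl->E->L'->C->R'->C->plug->C
Char 5 ('F'): step: R->0, L->7 (L advanced); F->plug->F->R->H->L->F->refl->D->L'->B->R'->B->plug->B
Char 6 ('D'): step: R->1, L=7; D->plug->D->R->C->L->G->refl->B->L'->D->R'->H->plug->H
Char 7 ('H'): step: R->2, L=7; H->plug->H->R->H->L->F->refl->D->L'->B->R'->C->plug->C
Char 8 ('B'): step: R->3, L=7; B->plug->B->R->A->L->E->refl->C->L'->F->R'->E->plug->E
Char 9 ('A'): step: R->4, L=7; A->plug->A->R->H->L->F->refl->D->L'->B->R'->C->plug->C
Char 10 ('E'): step: R->5, L=7; E->plug->E->R->E->L->A->refl->H->L'->G->R'->H->plug->H

Answer: HAGCBHCECH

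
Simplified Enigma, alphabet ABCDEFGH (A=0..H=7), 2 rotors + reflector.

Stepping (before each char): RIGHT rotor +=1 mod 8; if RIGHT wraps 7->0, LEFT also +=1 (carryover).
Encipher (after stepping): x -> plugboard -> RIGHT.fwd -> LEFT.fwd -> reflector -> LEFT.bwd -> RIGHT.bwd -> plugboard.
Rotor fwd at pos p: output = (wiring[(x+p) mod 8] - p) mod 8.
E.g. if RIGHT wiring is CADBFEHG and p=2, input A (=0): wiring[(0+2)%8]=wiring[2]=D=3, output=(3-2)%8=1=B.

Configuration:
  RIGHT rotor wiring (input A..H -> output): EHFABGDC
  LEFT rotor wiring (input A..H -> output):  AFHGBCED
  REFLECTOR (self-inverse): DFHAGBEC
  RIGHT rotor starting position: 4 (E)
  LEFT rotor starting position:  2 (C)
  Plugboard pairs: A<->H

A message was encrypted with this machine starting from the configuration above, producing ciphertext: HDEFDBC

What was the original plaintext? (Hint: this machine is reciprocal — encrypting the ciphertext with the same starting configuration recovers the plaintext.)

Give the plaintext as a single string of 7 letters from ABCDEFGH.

Answer: BCDABGH

Derivation:
Char 1 ('H'): step: R->5, L=2; H->plug->A->R->B->L->E->refl->G->L'->G->R'->B->plug->B
Char 2 ('D'): step: R->6, L=2; D->plug->D->R->B->L->E->refl->G->L'->G->R'->C->plug->C
Char 3 ('E'): step: R->7, L=2; E->plug->E->R->B->L->E->refl->G->L'->G->R'->D->plug->D
Char 4 ('F'): step: R->0, L->3 (L advanced); F->plug->F->R->G->L->C->refl->H->L'->C->R'->H->plug->A
Char 5 ('D'): step: R->1, L=3; D->plug->D->R->A->L->D->refl->A->L'->E->R'->B->plug->B
Char 6 ('B'): step: R->2, L=3; B->plug->B->R->G->L->C->refl->H->L'->C->R'->G->plug->G
Char 7 ('C'): step: R->3, L=3; C->plug->C->R->D->L->B->refl->F->L'->F->R'->A->plug->H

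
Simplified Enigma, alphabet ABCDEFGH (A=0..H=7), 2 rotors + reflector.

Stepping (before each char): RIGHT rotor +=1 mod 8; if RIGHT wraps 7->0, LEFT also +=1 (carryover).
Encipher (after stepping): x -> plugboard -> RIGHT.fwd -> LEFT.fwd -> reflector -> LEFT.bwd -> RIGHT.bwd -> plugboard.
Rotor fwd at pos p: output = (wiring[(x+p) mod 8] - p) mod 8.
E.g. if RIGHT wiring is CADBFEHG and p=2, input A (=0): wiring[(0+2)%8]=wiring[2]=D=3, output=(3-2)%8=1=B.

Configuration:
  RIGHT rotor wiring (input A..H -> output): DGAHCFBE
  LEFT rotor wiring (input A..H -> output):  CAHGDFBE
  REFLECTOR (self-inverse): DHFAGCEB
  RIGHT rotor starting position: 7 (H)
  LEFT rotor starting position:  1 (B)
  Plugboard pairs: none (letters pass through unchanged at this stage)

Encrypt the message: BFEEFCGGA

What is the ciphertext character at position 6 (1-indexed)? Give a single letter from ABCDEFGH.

Char 1 ('B'): step: R->0, L->2 (L advanced); B->plug->B->R->G->L->A->refl->D->L'->D->R'->A->plug->A
Char 2 ('F'): step: R->1, L=2; F->plug->F->R->A->L->F->refl->C->L'->F->R'->A->plug->A
Char 3 ('E'): step: R->2, L=2; E->plug->E->R->H->L->G->refl->E->L'->B->R'->G->plug->G
Char 4 ('E'): step: R->3, L=2; E->plug->E->R->B->L->E->refl->G->L'->H->R'->B->plug->B
Char 5 ('F'): step: R->4, L=2; F->plug->F->R->C->L->B->refl->H->L'->E->R'->G->plug->G
Char 6 ('C'): step: R->5, L=2; C->plug->C->R->H->L->G->refl->E->L'->B->R'->E->plug->E

E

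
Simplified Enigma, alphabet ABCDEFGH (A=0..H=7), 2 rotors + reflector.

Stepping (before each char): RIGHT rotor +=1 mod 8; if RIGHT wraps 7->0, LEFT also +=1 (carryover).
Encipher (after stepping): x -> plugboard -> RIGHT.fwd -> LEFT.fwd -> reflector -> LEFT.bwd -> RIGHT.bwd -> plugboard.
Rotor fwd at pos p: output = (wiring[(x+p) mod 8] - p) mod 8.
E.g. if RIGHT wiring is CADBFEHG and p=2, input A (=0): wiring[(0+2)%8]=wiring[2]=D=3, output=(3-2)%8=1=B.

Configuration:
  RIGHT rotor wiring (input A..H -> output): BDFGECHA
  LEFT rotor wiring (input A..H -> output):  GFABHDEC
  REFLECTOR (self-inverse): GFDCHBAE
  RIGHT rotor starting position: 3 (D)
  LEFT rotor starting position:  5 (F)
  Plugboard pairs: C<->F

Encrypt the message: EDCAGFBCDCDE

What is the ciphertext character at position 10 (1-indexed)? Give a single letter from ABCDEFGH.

Char 1 ('E'): step: R->4, L=5; E->plug->E->R->F->L->D->refl->C->L'->H->R'->F->plug->C
Char 2 ('D'): step: R->5, L=5; D->plug->D->R->E->L->A->refl->G->L'->A->R'->F->plug->C
Char 3 ('C'): step: R->6, L=5; C->plug->F->R->A->L->G->refl->A->L'->E->R'->H->plug->H
Char 4 ('A'): step: R->7, L=5; A->plug->A->R->B->L->H->refl->E->L'->G->R'->D->plug->D
Char 5 ('G'): step: R->0, L->6 (L advanced); G->plug->G->R->H->L->F->refl->B->L'->G->R'->D->plug->D
Char 6 ('F'): step: R->1, L=6; F->plug->C->R->F->L->D->refl->C->L'->E->R'->B->plug->B
Char 7 ('B'): step: R->2, L=6; B->plug->B->R->E->L->C->refl->D->L'->F->R'->E->plug->E
Char 8 ('C'): step: R->3, L=6; C->plug->F->R->G->L->B->refl->F->L'->H->R'->C->plug->F
Char 9 ('D'): step: R->4, L=6; D->plug->D->R->E->L->C->refl->D->L'->F->R'->E->plug->E
Char 10 ('C'): step: R->5, L=6; C->plug->F->R->A->L->G->refl->A->L'->C->R'->B->plug->B

B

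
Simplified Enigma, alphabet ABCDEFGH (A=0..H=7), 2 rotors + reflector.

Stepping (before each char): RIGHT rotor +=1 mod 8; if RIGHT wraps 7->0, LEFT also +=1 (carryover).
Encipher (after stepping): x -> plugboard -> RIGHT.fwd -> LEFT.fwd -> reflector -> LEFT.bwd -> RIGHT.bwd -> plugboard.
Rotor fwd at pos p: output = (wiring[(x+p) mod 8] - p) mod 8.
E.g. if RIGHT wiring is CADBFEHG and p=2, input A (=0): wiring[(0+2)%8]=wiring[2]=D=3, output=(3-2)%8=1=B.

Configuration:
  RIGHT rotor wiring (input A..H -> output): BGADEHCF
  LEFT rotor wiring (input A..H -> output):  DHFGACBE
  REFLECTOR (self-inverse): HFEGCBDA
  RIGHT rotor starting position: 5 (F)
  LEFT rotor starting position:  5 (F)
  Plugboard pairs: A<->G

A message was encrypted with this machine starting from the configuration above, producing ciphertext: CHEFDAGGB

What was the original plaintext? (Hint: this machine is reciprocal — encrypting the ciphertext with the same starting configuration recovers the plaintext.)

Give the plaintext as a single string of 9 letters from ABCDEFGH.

Answer: BCHHHEDFA

Derivation:
Char 1 ('C'): step: R->6, L=5; C->plug->C->R->D->L->G->refl->D->L'->H->R'->B->plug->B
Char 2 ('H'): step: R->7, L=5; H->plug->H->R->D->L->G->refl->D->L'->H->R'->C->plug->C
Char 3 ('E'): step: R->0, L->6 (L advanced); E->plug->E->R->E->L->H->refl->A->L'->F->R'->H->plug->H
Char 4 ('F'): step: R->1, L=6; F->plug->F->R->B->L->G->refl->D->L'->A->R'->H->plug->H
Char 5 ('D'): step: R->2, L=6; D->plug->D->R->F->L->A->refl->H->L'->E->R'->H->plug->H
Char 6 ('A'): step: R->3, L=6; A->plug->G->R->D->L->B->refl->F->L'->C->R'->E->plug->E
Char 7 ('G'): step: R->4, L=6; G->plug->A->R->A->L->D->refl->G->L'->B->R'->D->plug->D
Char 8 ('G'): step: R->5, L=6; G->plug->A->R->C->L->F->refl->B->L'->D->R'->F->plug->F
Char 9 ('B'): step: R->6, L=6; B->plug->B->R->H->L->E->refl->C->L'->G->R'->G->plug->A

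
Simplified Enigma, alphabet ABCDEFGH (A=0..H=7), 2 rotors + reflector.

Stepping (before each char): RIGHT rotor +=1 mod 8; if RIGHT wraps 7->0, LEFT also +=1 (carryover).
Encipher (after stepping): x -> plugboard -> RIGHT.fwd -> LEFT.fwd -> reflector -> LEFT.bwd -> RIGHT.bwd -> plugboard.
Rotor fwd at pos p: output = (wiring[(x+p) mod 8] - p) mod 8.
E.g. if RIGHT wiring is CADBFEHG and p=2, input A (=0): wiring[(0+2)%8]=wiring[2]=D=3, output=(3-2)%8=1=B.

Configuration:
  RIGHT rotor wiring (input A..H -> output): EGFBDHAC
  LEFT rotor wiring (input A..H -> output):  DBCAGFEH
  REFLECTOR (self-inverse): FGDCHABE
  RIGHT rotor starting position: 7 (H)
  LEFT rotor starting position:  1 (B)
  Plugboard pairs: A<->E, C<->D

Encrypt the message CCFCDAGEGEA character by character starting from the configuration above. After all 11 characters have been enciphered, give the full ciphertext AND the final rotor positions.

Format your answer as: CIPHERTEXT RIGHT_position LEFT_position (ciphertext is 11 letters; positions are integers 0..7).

Answer: BFCBBHCFDDE 2 3

Derivation:
Char 1 ('C'): step: R->0, L->2 (L advanced); C->plug->D->R->B->L->G->refl->B->L'->G->R'->B->plug->B
Char 2 ('C'): step: R->1, L=2; C->plug->D->R->C->L->E->refl->H->L'->H->R'->F->plug->F
Char 3 ('F'): step: R->2, L=2; F->plug->F->R->A->L->A->refl->F->L'->F->R'->D->plug->C
Char 4 ('C'): step: R->3, L=2; C->plug->D->R->F->L->F->refl->A->L'->A->R'->B->plug->B
Char 5 ('D'): step: R->4, L=2; D->plug->C->R->E->L->C->refl->D->L'->D->R'->B->plug->B
Char 6 ('A'): step: R->5, L=2; A->plug->E->R->B->L->G->refl->B->L'->G->R'->H->plug->H
Char 7 ('G'): step: R->6, L=2; G->plug->G->R->F->L->F->refl->A->L'->A->R'->D->plug->C
Char 8 ('E'): step: R->7, L=2; E->plug->A->R->D->L->D->refl->C->L'->E->R'->F->plug->F
Char 9 ('G'): step: R->0, L->3 (L advanced); G->plug->G->R->A->L->F->refl->A->L'->F->R'->C->plug->D
Char 10 ('E'): step: R->1, L=3; E->plug->A->R->F->L->A->refl->F->L'->A->R'->C->plug->D
Char 11 ('A'): step: R->2, L=3; A->plug->E->R->G->L->G->refl->B->L'->D->R'->A->plug->E
Final: ciphertext=BFCBBHCFDDE, RIGHT=2, LEFT=3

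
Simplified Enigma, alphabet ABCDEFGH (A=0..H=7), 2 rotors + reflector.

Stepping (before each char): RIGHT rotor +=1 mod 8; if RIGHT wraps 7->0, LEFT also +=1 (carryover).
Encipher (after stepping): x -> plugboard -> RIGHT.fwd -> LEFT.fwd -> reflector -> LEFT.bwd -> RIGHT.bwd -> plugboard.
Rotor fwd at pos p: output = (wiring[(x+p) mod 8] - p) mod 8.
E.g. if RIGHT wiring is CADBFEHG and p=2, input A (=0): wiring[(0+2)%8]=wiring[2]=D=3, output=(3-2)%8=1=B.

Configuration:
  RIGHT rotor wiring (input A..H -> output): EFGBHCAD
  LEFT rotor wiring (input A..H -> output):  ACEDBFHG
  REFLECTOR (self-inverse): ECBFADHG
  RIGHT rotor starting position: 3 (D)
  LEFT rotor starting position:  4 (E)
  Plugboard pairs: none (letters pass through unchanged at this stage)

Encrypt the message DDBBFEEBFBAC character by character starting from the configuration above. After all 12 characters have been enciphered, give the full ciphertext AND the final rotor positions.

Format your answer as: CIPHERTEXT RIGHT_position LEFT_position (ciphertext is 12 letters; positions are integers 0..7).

Char 1 ('D'): step: R->4, L=4; D->plug->D->R->H->L->H->refl->G->L'->F->R'->H->plug->H
Char 2 ('D'): step: R->5, L=4; D->plug->D->R->H->L->H->refl->G->L'->F->R'->A->plug->A
Char 3 ('B'): step: R->6, L=4; B->plug->B->R->F->L->G->refl->H->L'->H->R'->D->plug->D
Char 4 ('B'): step: R->7, L=4; B->plug->B->R->F->L->G->refl->H->L'->H->R'->D->plug->D
Char 5 ('F'): step: R->0, L->5 (L advanced); F->plug->F->R->C->L->B->refl->C->L'->B->R'->D->plug->D
Char 6 ('E'): step: R->1, L=5; E->plug->E->R->B->L->C->refl->B->L'->C->R'->G->plug->G
Char 7 ('E'): step: R->2, L=5; E->plug->E->R->G->L->G->refl->H->L'->F->R'->C->plug->C
Char 8 ('B'): step: R->3, L=5; B->plug->B->R->E->L->F->refl->D->L'->D->R'->H->plug->H
Char 9 ('F'): step: R->4, L=5; F->plug->F->R->B->L->C->refl->B->L'->C->R'->G->plug->G
Char 10 ('B'): step: R->5, L=5; B->plug->B->R->D->L->D->refl->F->L'->E->R'->G->plug->G
Char 11 ('A'): step: R->6, L=5; A->plug->A->R->C->L->B->refl->C->L'->B->R'->G->plug->G
Char 12 ('C'): step: R->7, L=5; C->plug->C->R->G->L->G->refl->H->L'->F->R'->B->plug->B
Final: ciphertext=HADDDGCHGGGB, RIGHT=7, LEFT=5

Answer: HADDDGCHGGGB 7 5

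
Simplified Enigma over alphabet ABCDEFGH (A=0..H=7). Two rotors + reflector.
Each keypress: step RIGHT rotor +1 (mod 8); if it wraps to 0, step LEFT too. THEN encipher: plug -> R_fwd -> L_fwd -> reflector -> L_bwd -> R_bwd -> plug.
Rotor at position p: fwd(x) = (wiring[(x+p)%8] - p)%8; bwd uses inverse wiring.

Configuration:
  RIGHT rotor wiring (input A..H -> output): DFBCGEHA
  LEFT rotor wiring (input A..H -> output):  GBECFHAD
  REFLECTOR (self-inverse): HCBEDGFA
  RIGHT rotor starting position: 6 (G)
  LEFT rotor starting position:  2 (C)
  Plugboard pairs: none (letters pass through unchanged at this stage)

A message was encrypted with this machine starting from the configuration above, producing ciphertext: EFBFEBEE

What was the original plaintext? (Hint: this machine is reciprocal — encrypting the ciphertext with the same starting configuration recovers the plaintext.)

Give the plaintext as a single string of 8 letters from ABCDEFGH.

Char 1 ('E'): step: R->7, L=2; E->plug->E->R->D->L->F->refl->G->L'->E->R'->B->plug->B
Char 2 ('F'): step: R->0, L->3 (L advanced); F->plug->F->R->E->L->A->refl->H->L'->A->R'->H->plug->H
Char 3 ('B'): step: R->1, L=3; B->plug->B->R->A->L->H->refl->A->L'->E->R'->A->plug->A
Char 4 ('F'): step: R->2, L=3; F->plug->F->R->G->L->G->refl->F->L'->D->R'->H->plug->H
Char 5 ('E'): step: R->3, L=3; E->plug->E->R->F->L->D->refl->E->L'->C->R'->G->plug->G
Char 6 ('B'): step: R->4, L=3; B->plug->B->R->A->L->H->refl->A->L'->E->R'->D->plug->D
Char 7 ('E'): step: R->5, L=3; E->plug->E->R->A->L->H->refl->A->L'->E->R'->F->plug->F
Char 8 ('E'): step: R->6, L=3; E->plug->E->R->D->L->F->refl->G->L'->G->R'->H->plug->H

Answer: BHAHGDFH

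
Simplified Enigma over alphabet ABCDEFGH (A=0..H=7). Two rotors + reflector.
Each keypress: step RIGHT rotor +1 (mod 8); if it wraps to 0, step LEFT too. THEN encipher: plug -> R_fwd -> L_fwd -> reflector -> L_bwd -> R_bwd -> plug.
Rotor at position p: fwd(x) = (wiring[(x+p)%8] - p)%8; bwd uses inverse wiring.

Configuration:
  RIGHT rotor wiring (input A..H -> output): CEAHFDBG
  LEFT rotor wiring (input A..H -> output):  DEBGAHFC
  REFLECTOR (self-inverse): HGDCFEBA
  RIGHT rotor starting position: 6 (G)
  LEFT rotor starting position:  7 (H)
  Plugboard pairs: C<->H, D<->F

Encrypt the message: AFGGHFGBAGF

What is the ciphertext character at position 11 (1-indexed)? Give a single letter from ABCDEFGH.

Char 1 ('A'): step: R->7, L=7; A->plug->A->R->H->L->G->refl->B->L'->F->R'->C->plug->H
Char 2 ('F'): step: R->0, L->0 (L advanced); F->plug->D->R->H->L->C->refl->D->L'->A->R'->C->plug->H
Char 3 ('G'): step: R->1, L=0; G->plug->G->R->F->L->H->refl->A->L'->E->R'->D->plug->F
Char 4 ('G'): step: R->2, L=0; G->plug->G->R->A->L->D->refl->C->L'->H->R'->E->plug->E
Char 5 ('H'): step: R->3, L=0; H->plug->C->R->A->L->D->refl->C->L'->H->R'->F->plug->D
Char 6 ('F'): step: R->4, L=0; F->plug->D->R->C->L->B->refl->G->L'->D->R'->H->plug->C
Char 7 ('G'): step: R->5, L=0; G->plug->G->R->C->L->B->refl->G->L'->D->R'->F->plug->D
Char 8 ('B'): step: R->6, L=0; B->plug->B->R->A->L->D->refl->C->L'->H->R'->G->plug->G
Char 9 ('A'): step: R->7, L=0; A->plug->A->R->H->L->C->refl->D->L'->A->R'->E->plug->E
Char 10 ('G'): step: R->0, L->1 (L advanced); G->plug->G->R->B->L->A->refl->H->L'->D->R'->F->plug->D
Char 11 ('F'): step: R->1, L=1; F->plug->D->R->E->L->G->refl->B->L'->G->R'->C->plug->H

H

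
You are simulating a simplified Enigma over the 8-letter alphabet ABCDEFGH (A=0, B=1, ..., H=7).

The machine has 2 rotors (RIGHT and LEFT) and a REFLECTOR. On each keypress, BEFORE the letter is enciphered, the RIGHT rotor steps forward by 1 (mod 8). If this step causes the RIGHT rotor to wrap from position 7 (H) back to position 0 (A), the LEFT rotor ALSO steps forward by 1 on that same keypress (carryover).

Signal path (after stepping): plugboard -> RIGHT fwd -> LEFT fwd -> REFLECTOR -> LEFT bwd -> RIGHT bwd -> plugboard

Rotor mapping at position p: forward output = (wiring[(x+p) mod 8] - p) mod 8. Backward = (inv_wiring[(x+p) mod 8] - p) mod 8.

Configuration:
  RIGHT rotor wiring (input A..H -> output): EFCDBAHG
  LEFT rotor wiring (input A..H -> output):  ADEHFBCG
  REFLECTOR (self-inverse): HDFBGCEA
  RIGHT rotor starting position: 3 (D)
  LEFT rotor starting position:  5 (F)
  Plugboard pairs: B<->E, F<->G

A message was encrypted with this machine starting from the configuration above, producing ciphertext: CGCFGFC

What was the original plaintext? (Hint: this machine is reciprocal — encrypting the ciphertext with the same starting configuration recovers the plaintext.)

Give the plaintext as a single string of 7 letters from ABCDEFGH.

Char 1 ('C'): step: R->4, L=5; C->plug->C->R->D->L->D->refl->B->L'->C->R'->D->plug->D
Char 2 ('G'): step: R->5, L=5; G->plug->F->R->F->L->H->refl->A->L'->H->R'->D->plug->D
Char 3 ('C'): step: R->6, L=5; C->plug->C->R->G->L->C->refl->F->L'->B->R'->A->plug->A
Char 4 ('F'): step: R->7, L=5; F->plug->G->R->B->L->F->refl->C->L'->G->R'->C->plug->C
Char 5 ('G'): step: R->0, L->6 (L advanced); G->plug->F->R->A->L->E->refl->G->L'->E->R'->A->plug->A
Char 6 ('F'): step: R->1, L=6; F->plug->G->R->F->L->B->refl->D->L'->H->R'->E->plug->B
Char 7 ('C'): step: R->2, L=6; C->plug->C->R->H->L->D->refl->B->L'->F->R'->E->plug->B

Answer: DDACABB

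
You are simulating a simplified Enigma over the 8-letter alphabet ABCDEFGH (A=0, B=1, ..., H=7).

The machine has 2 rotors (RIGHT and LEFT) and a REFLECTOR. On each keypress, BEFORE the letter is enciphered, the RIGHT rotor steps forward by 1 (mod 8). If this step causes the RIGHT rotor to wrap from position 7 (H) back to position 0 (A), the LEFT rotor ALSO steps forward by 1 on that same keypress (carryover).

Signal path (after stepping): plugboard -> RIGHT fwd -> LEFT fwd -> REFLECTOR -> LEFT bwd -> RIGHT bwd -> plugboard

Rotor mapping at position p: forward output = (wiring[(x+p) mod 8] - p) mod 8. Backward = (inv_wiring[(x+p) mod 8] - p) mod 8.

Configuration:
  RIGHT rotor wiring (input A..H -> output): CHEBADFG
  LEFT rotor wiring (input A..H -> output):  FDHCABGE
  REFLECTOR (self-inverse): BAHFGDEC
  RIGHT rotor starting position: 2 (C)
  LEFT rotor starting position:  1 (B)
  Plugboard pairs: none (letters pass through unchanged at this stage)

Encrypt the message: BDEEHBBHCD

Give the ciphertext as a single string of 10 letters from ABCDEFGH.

Answer: AAGHDDGEAA

Derivation:
Char 1 ('B'): step: R->3, L=1; B->plug->B->R->F->L->F->refl->D->L'->G->R'->A->plug->A
Char 2 ('D'): step: R->4, L=1; D->plug->D->R->C->L->B->refl->A->L'->E->R'->A->plug->A
Char 3 ('E'): step: R->5, L=1; E->plug->E->R->C->L->B->refl->A->L'->E->R'->G->plug->G
Char 4 ('E'): step: R->6, L=1; E->plug->E->R->G->L->D->refl->F->L'->F->R'->H->plug->H
Char 5 ('H'): step: R->7, L=1; H->plug->H->R->G->L->D->refl->F->L'->F->R'->D->plug->D
Char 6 ('B'): step: R->0, L->2 (L advanced); B->plug->B->R->H->L->B->refl->A->L'->B->R'->D->plug->D
Char 7 ('B'): step: R->1, L=2; B->plug->B->R->D->L->H->refl->C->L'->F->R'->G->plug->G
Char 8 ('H'): step: R->2, L=2; H->plug->H->R->F->L->C->refl->H->L'->D->R'->E->plug->E
Char 9 ('C'): step: R->3, L=2; C->plug->C->R->A->L->F->refl->D->L'->G->R'->A->plug->A
Char 10 ('D'): step: R->4, L=2; D->plug->D->R->C->L->G->refl->E->L'->E->R'->A->plug->A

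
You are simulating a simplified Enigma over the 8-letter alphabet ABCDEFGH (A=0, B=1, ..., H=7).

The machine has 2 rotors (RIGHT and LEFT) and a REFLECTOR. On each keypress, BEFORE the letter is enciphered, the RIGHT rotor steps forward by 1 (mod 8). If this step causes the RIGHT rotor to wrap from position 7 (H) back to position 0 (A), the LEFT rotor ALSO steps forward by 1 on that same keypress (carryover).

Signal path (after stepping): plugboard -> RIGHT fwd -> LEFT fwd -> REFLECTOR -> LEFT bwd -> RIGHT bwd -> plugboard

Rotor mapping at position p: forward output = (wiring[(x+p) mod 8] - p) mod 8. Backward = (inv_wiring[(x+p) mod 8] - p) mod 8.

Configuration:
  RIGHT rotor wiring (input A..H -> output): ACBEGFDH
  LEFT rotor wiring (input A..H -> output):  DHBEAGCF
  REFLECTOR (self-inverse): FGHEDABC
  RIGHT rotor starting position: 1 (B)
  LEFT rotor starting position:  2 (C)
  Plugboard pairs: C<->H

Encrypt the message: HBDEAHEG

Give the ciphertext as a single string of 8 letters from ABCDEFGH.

Answer: AFGDEEBF

Derivation:
Char 1 ('H'): step: R->2, L=2; H->plug->C->R->E->L->A->refl->F->L'->H->R'->A->plug->A
Char 2 ('B'): step: R->3, L=2; B->plug->B->R->D->L->E->refl->D->L'->F->R'->F->plug->F
Char 3 ('D'): step: R->4, L=2; D->plug->D->R->D->L->E->refl->D->L'->F->R'->G->plug->G
Char 4 ('E'): step: R->5, L=2; E->plug->E->R->F->L->D->refl->E->L'->D->R'->D->plug->D
Char 5 ('A'): step: R->6, L=2; A->plug->A->R->F->L->D->refl->E->L'->D->R'->E->plug->E
Char 6 ('H'): step: R->7, L=2; H->plug->C->R->D->L->E->refl->D->L'->F->R'->E->plug->E
Char 7 ('E'): step: R->0, L->3 (L advanced); E->plug->E->R->G->L->E->refl->D->L'->C->R'->B->plug->B
Char 8 ('G'): step: R->1, L=3; G->plug->G->R->G->L->E->refl->D->L'->C->R'->F->plug->F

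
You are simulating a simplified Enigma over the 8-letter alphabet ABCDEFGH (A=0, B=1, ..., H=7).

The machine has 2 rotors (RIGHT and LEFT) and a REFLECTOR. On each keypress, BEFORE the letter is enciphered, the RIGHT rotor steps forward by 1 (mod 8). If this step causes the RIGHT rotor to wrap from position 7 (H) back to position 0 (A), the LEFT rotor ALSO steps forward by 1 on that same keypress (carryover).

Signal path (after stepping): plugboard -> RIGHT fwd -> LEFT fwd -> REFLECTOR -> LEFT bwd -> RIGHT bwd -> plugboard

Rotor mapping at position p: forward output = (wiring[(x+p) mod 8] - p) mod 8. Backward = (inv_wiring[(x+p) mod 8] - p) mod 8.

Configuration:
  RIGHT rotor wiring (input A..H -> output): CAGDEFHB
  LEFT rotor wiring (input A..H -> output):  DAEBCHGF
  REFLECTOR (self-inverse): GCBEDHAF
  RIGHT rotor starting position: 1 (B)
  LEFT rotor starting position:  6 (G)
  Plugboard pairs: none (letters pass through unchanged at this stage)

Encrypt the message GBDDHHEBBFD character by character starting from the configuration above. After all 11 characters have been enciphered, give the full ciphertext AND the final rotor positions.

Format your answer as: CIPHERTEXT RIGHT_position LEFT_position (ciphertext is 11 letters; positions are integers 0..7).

Char 1 ('G'): step: R->2, L=6; G->plug->G->R->A->L->A->refl->G->L'->E->R'->A->plug->A
Char 2 ('B'): step: R->3, L=6; B->plug->B->R->B->L->H->refl->F->L'->C->R'->C->plug->C
Char 3 ('D'): step: R->4, L=6; D->plug->D->R->F->L->D->refl->E->L'->G->R'->E->plug->E
Char 4 ('D'): step: R->5, L=6; D->plug->D->R->F->L->D->refl->E->L'->G->R'->G->plug->G
Char 5 ('H'): step: R->6, L=6; H->plug->H->R->H->L->B->refl->C->L'->D->R'->B->plug->B
Char 6 ('H'): step: R->7, L=6; H->plug->H->R->A->L->A->refl->G->L'->E->R'->E->plug->E
Char 7 ('E'): step: R->0, L->7 (L advanced); E->plug->E->R->E->L->C->refl->B->L'->C->R'->A->plug->A
Char 8 ('B'): step: R->1, L=7; B->plug->B->R->F->L->D->refl->E->L'->B->R'->H->plug->H
Char 9 ('B'): step: R->2, L=7; B->plug->B->R->B->L->E->refl->D->L'->F->R'->E->plug->E
Char 10 ('F'): step: R->3, L=7; F->plug->F->R->H->L->H->refl->F->L'->D->R'->H->plug->H
Char 11 ('D'): step: R->4, L=7; D->plug->D->R->F->L->D->refl->E->L'->B->R'->B->plug->B
Final: ciphertext=ACEGBEAHEHB, RIGHT=4, LEFT=7

Answer: ACEGBEAHEHB 4 7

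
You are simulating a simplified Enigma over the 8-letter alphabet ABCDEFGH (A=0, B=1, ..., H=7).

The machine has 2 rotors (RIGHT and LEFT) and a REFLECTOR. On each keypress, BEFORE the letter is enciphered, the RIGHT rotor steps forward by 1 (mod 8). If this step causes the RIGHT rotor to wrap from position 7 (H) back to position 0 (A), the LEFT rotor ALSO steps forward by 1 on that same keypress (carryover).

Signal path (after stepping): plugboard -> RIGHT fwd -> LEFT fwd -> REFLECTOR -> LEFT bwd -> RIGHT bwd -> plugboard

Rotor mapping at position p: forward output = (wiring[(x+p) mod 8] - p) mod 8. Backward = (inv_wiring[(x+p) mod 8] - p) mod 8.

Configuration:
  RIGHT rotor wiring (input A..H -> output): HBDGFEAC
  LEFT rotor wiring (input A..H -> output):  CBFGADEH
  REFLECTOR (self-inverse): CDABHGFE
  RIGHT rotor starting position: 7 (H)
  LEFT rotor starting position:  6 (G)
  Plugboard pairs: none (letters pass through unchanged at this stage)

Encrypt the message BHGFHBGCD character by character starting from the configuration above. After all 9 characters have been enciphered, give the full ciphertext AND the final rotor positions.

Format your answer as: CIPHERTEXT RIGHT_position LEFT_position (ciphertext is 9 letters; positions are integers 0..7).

Answer: EDAGBADBA 0 0

Derivation:
Char 1 ('B'): step: R->0, L->7 (L advanced); B->plug->B->R->B->L->D->refl->B->L'->F->R'->E->plug->E
Char 2 ('H'): step: R->1, L=7; H->plug->H->R->G->L->E->refl->H->L'->E->R'->D->plug->D
Char 3 ('G'): step: R->2, L=7; G->plug->G->R->F->L->B->refl->D->L'->B->R'->A->plug->A
Char 4 ('F'): step: R->3, L=7; F->plug->F->R->E->L->H->refl->E->L'->G->R'->G->plug->G
Char 5 ('H'): step: R->4, L=7; H->plug->H->R->C->L->C->refl->A->L'->A->R'->B->plug->B
Char 6 ('B'): step: R->5, L=7; B->plug->B->R->D->L->G->refl->F->L'->H->R'->A->plug->A
Char 7 ('G'): step: R->6, L=7; G->plug->G->R->H->L->F->refl->G->L'->D->R'->D->plug->D
Char 8 ('C'): step: R->7, L=7; C->plug->C->R->C->L->C->refl->A->L'->A->R'->B->plug->B
Char 9 ('D'): step: R->0, L->0 (L advanced); D->plug->D->R->G->L->E->refl->H->L'->H->R'->A->plug->A
Final: ciphertext=EDAGBADBA, RIGHT=0, LEFT=0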